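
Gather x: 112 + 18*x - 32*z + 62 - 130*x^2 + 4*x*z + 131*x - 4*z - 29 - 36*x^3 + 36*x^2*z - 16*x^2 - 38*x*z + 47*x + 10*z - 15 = -36*x^3 + x^2*(36*z - 146) + x*(196 - 34*z) - 26*z + 130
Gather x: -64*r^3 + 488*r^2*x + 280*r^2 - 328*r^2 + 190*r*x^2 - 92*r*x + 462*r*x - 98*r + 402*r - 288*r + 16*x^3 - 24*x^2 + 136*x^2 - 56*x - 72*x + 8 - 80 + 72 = -64*r^3 - 48*r^2 + 16*r + 16*x^3 + x^2*(190*r + 112) + x*(488*r^2 + 370*r - 128)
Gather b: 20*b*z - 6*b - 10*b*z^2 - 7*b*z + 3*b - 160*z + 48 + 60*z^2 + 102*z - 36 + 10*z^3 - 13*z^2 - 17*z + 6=b*(-10*z^2 + 13*z - 3) + 10*z^3 + 47*z^2 - 75*z + 18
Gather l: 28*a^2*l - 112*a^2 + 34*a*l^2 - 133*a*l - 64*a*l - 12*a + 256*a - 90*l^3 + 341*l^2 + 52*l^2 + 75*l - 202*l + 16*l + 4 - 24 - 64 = -112*a^2 + 244*a - 90*l^3 + l^2*(34*a + 393) + l*(28*a^2 - 197*a - 111) - 84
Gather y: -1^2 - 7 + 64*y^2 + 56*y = 64*y^2 + 56*y - 8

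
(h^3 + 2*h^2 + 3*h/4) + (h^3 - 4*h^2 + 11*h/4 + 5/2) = 2*h^3 - 2*h^2 + 7*h/2 + 5/2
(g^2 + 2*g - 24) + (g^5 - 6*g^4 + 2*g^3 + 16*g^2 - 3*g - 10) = g^5 - 6*g^4 + 2*g^3 + 17*g^2 - g - 34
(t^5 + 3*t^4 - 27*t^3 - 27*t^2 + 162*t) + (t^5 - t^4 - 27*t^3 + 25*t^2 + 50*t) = 2*t^5 + 2*t^4 - 54*t^3 - 2*t^2 + 212*t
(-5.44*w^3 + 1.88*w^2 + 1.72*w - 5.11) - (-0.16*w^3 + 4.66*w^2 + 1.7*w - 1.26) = -5.28*w^3 - 2.78*w^2 + 0.02*w - 3.85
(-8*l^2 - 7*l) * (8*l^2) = -64*l^4 - 56*l^3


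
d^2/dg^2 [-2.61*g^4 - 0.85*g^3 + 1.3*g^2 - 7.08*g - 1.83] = -31.32*g^2 - 5.1*g + 2.6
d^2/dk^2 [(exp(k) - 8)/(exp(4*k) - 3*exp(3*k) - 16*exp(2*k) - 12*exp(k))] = (9*exp(7*k) - 161*exp(6*k) + 556*exp(5*k) + 1140*exp(4*k) - 4208*exp(3*k) - 8960*exp(2*k) - 4608*exp(k) - 1152)*exp(-k)/(exp(9*k) - 9*exp(8*k) - 21*exp(7*k) + 225*exp(6*k) + 552*exp(5*k) - 1476*exp(4*k) - 7120*exp(3*k) - 10512*exp(2*k) - 6912*exp(k) - 1728)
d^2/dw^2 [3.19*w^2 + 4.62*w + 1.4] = 6.38000000000000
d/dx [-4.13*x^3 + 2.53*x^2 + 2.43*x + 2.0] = -12.39*x^2 + 5.06*x + 2.43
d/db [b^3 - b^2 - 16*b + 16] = 3*b^2 - 2*b - 16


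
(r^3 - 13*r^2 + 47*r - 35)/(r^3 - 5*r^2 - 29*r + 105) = (r^2 - 6*r + 5)/(r^2 + 2*r - 15)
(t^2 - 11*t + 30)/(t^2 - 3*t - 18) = (t - 5)/(t + 3)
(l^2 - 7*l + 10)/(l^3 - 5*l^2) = (l - 2)/l^2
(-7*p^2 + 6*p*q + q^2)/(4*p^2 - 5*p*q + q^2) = (-7*p - q)/(4*p - q)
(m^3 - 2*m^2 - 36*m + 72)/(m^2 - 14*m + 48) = (m^2 + 4*m - 12)/(m - 8)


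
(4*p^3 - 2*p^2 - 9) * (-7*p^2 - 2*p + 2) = -28*p^5 + 6*p^4 + 12*p^3 + 59*p^2 + 18*p - 18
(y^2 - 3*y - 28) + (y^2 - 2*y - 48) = 2*y^2 - 5*y - 76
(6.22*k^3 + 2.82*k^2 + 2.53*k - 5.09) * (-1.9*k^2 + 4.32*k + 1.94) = -11.818*k^5 + 21.5124*k^4 + 19.4422*k^3 + 26.0714*k^2 - 17.0806*k - 9.8746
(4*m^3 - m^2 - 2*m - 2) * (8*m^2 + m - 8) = 32*m^5 - 4*m^4 - 49*m^3 - 10*m^2 + 14*m + 16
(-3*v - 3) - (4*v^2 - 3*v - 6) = 3 - 4*v^2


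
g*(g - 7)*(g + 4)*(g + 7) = g^4 + 4*g^3 - 49*g^2 - 196*g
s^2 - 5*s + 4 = (s - 4)*(s - 1)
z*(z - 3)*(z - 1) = z^3 - 4*z^2 + 3*z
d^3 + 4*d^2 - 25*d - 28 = (d - 4)*(d + 1)*(d + 7)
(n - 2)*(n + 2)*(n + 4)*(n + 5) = n^4 + 9*n^3 + 16*n^2 - 36*n - 80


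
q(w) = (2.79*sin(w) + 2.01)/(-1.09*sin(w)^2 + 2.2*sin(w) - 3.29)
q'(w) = (2.18*sin(w)*cos(w) - 2.2*cos(w))*(2.79*sin(w) + 2.01)/(-1.09*sin(w)^2 + 2.2*sin(w) - 3.29)^2 + 2.79*cos(w)/(-1.09*sin(w)^2 + 2.2*sin(w) - 3.29)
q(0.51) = -1.36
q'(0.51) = -1.53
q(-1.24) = 0.10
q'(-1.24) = -0.12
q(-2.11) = 0.06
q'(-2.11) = 0.22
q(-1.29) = 0.10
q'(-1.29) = -0.10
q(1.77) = -2.18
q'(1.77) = 0.27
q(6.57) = -1.02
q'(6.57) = -1.53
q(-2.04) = 0.08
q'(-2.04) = 0.18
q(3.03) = -0.76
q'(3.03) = 1.39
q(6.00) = -0.31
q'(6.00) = -0.88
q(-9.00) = -0.20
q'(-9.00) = 0.71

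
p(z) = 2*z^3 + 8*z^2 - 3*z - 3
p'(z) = 6*z^2 + 16*z - 3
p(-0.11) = -2.58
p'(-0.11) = -4.69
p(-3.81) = 13.95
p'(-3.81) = 23.14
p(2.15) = 47.41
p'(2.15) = 59.14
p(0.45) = -2.55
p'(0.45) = 5.42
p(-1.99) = 18.89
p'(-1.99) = -11.08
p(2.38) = 62.14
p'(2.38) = 69.07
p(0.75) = 0.09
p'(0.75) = 12.38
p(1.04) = 4.78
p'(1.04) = 20.13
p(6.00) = 699.00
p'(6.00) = 309.00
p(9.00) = 2076.00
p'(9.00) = 627.00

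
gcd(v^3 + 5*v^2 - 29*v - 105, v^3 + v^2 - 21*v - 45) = v^2 - 2*v - 15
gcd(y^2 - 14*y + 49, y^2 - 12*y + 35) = y - 7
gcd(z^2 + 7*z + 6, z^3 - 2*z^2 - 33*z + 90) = z + 6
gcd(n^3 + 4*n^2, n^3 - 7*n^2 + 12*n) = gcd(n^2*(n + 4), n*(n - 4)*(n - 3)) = n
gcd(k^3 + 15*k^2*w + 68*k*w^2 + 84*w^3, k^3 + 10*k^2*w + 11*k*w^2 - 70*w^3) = k + 7*w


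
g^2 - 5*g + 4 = (g - 4)*(g - 1)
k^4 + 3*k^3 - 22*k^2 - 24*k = k*(k - 4)*(k + 1)*(k + 6)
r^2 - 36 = (r - 6)*(r + 6)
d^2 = d^2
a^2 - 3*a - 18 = (a - 6)*(a + 3)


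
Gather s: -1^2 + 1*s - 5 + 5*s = 6*s - 6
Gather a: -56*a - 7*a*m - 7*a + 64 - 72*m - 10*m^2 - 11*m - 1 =a*(-7*m - 63) - 10*m^2 - 83*m + 63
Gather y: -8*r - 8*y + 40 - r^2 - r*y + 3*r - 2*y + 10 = -r^2 - 5*r + y*(-r - 10) + 50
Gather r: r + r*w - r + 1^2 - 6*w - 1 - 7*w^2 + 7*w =r*w - 7*w^2 + w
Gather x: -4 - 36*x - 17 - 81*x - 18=-117*x - 39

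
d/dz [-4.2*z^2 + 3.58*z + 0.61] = 3.58 - 8.4*z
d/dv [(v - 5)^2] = 2*v - 10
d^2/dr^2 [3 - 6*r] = 0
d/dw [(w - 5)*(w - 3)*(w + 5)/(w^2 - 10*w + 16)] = (w^4 - 20*w^3 + 103*w^2 - 246*w + 350)/(w^4 - 20*w^3 + 132*w^2 - 320*w + 256)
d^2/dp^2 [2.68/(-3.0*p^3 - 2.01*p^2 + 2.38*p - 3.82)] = ((48.24*p + 10.7736)*(3.0*p^3 + 2.01*p^2 - 2.38*p + 3.82) - 2.68*(9.0*p^2 + 4.02*p - 2.38)*(18.0*p^2 + 8.04*p - 4.76))/(3.0*p^3 + 2.01*p^2 - 2.38*p + 3.82)^3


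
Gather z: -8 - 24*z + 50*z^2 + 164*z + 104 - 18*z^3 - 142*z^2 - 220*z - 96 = -18*z^3 - 92*z^2 - 80*z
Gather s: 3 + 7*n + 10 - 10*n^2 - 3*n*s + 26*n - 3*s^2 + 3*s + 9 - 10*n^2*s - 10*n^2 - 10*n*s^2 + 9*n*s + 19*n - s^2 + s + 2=-20*n^2 + 52*n + s^2*(-10*n - 4) + s*(-10*n^2 + 6*n + 4) + 24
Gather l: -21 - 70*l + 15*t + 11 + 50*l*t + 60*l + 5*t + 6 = l*(50*t - 10) + 20*t - 4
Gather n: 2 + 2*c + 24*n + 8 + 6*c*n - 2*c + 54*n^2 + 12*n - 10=54*n^2 + n*(6*c + 36)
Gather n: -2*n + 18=18 - 2*n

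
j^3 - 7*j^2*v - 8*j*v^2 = j*(j - 8*v)*(j + v)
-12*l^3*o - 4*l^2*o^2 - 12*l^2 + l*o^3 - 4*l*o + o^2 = (-6*l + o)*(2*l + o)*(l*o + 1)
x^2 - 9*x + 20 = (x - 5)*(x - 4)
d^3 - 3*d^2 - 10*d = d*(d - 5)*(d + 2)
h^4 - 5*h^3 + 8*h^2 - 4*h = h*(h - 2)^2*(h - 1)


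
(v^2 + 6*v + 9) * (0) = 0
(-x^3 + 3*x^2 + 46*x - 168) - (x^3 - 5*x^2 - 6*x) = -2*x^3 + 8*x^2 + 52*x - 168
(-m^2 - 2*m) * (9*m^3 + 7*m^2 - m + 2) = -9*m^5 - 25*m^4 - 13*m^3 - 4*m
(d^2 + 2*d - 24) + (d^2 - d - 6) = 2*d^2 + d - 30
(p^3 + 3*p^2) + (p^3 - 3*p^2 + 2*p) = 2*p^3 + 2*p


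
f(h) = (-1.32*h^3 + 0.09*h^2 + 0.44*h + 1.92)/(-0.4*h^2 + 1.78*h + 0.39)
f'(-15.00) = 3.13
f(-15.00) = -38.44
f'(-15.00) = 3.13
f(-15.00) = -38.44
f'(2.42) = -9.90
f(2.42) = -6.45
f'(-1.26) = 0.57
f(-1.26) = -1.67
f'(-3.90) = 2.34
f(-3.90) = -6.32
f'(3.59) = -54.07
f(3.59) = -34.72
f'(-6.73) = 2.77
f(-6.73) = -13.65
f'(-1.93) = 1.47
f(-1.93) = -2.40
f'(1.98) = -6.02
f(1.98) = -3.03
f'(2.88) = -17.49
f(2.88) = -12.55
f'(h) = (0.8*h - 1.78)*(-1.32*h^3 + 0.09*h^2 + 0.44*h + 1.92)/(-0.4*h^2 + 1.78*h + 0.39)^2 + (-3.96*h^2 + 0.18*h + 0.44)/(-0.4*h^2 + 1.78*h + 0.39) = (0.528*h^4 - 4.6992*h^3 - 1.2082*h^2 + 1.6062*h - 3.246)/(0.16*h^4 - 1.424*h^3 + 2.8564*h^2 + 1.3884*h + 0.1521)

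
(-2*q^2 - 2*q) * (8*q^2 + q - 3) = -16*q^4 - 18*q^3 + 4*q^2 + 6*q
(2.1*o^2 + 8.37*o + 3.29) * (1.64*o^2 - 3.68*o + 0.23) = 3.444*o^4 + 5.9988*o^3 - 24.923*o^2 - 10.1821*o + 0.7567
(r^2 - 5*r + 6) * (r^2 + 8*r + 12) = r^4 + 3*r^3 - 22*r^2 - 12*r + 72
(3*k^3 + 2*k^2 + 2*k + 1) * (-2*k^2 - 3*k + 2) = -6*k^5 - 13*k^4 - 4*k^3 - 4*k^2 + k + 2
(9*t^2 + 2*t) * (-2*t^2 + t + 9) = -18*t^4 + 5*t^3 + 83*t^2 + 18*t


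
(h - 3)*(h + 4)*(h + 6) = h^3 + 7*h^2 - 6*h - 72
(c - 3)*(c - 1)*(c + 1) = c^3 - 3*c^2 - c + 3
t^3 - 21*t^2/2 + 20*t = t*(t - 8)*(t - 5/2)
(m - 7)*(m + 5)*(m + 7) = m^3 + 5*m^2 - 49*m - 245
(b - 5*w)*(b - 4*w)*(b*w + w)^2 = b^4*w^2 - 9*b^3*w^3 + 2*b^3*w^2 + 20*b^2*w^4 - 18*b^2*w^3 + b^2*w^2 + 40*b*w^4 - 9*b*w^3 + 20*w^4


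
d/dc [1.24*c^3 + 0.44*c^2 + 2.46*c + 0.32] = 3.72*c^2 + 0.88*c + 2.46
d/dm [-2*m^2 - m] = -4*m - 1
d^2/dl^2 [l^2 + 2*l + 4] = 2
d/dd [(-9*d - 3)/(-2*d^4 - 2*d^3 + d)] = (-54*d^4 - 60*d^3 - 18*d^2 + 3)/(4*d^8 + 8*d^7 + 4*d^6 - 4*d^5 - 4*d^4 + d^2)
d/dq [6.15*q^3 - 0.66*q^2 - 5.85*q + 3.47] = 18.45*q^2 - 1.32*q - 5.85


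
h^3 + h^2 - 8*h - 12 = (h - 3)*(h + 2)^2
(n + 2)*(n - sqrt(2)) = n^2 - sqrt(2)*n + 2*n - 2*sqrt(2)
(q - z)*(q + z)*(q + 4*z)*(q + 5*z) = q^4 + 9*q^3*z + 19*q^2*z^2 - 9*q*z^3 - 20*z^4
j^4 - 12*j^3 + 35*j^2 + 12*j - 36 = (j - 6)^2*(j - 1)*(j + 1)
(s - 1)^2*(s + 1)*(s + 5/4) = s^4 + s^3/4 - 9*s^2/4 - s/4 + 5/4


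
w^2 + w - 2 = (w - 1)*(w + 2)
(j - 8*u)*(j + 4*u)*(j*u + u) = j^3*u - 4*j^2*u^2 + j^2*u - 32*j*u^3 - 4*j*u^2 - 32*u^3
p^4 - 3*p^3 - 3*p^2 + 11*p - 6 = (p - 3)*(p - 1)^2*(p + 2)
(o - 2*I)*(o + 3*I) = o^2 + I*o + 6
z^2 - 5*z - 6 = (z - 6)*(z + 1)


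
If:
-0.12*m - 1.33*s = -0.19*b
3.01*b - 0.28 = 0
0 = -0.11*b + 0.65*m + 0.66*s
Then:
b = 0.09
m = 0.00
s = 0.01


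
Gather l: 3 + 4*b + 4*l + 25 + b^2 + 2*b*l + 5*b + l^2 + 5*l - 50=b^2 + 9*b + l^2 + l*(2*b + 9) - 22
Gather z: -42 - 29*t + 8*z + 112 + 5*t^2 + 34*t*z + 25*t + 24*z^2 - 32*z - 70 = 5*t^2 - 4*t + 24*z^2 + z*(34*t - 24)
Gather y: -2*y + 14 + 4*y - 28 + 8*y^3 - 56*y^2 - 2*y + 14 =8*y^3 - 56*y^2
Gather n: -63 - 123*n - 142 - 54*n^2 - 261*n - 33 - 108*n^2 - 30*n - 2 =-162*n^2 - 414*n - 240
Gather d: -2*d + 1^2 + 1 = 2 - 2*d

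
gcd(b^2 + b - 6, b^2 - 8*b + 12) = b - 2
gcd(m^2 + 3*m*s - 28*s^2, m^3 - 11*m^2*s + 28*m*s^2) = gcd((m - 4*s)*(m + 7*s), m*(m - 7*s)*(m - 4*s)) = -m + 4*s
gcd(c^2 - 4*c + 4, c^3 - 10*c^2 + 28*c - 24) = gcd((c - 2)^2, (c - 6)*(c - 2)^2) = c^2 - 4*c + 4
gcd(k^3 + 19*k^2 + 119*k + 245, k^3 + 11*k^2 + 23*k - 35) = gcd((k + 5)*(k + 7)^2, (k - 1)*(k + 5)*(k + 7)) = k^2 + 12*k + 35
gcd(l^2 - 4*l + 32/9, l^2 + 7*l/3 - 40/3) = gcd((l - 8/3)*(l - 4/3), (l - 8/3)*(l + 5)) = l - 8/3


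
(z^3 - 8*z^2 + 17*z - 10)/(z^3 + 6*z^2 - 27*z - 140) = (z^2 - 3*z + 2)/(z^2 + 11*z + 28)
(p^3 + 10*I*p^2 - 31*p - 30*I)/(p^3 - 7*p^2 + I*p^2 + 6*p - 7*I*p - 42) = (p^2 + 7*I*p - 10)/(p^2 - p*(7 + 2*I) + 14*I)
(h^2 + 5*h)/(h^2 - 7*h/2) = 2*(h + 5)/(2*h - 7)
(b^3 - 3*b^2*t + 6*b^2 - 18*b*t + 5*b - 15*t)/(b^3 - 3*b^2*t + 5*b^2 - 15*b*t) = (b + 1)/b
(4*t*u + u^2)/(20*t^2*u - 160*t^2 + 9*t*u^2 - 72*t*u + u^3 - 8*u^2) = u/(5*t*u - 40*t + u^2 - 8*u)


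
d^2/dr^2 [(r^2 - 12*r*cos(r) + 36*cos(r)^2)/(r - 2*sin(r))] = 2*((r - 2*sin(r))^2*(6*r*cos(r) + 72*sin(r)^2 + 12*sin(r) - 35) + (r - 2*sin(r))*(-(r - 6*cos(r))^2*sin(r) + 2*(2*cos(r) - 1)*(6*r*sin(r) + r - 18*sin(2*r) - 6*cos(r))) + (r - 6*cos(r))^2*(2*cos(r) - 1)^2)/(r - 2*sin(r))^3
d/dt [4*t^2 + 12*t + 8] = 8*t + 12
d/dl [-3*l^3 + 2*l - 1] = 2 - 9*l^2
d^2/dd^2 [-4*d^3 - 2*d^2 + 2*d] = -24*d - 4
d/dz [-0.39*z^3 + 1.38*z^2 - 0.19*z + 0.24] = -1.17*z^2 + 2.76*z - 0.19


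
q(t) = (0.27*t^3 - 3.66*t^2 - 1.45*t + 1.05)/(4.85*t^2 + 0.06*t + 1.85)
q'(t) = (-9.7*t - 0.06)*(0.27*t^3 - 3.66*t^2 - 1.45*t + 1.05)/(4.85*t^2 + 0.06*t + 1.85)^2 + (0.81*t^2 - 7.32*t - 1.45)/(4.85*t^2 + 0.06*t + 1.85) = (1.3095*t^4 + 0.0324000000000026*t^3 + 8.3114*t^2 - 23.727*t - 2.7455)/(23.5225*t^4 + 0.582*t^3 + 17.9486*t^2 + 0.222*t + 3.4225)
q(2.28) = -0.66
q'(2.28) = 0.03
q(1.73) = -0.67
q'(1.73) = -0.03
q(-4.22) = -0.89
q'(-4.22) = 0.09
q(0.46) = -0.13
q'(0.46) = -1.40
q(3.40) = -0.61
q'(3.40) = 0.06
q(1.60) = -0.66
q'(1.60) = -0.05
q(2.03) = -0.67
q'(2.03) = 0.01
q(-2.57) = -0.71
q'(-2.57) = 0.15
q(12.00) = -0.11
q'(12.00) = 0.06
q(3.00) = -0.63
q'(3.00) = 0.05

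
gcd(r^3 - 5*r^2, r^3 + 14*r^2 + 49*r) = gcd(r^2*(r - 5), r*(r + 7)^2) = r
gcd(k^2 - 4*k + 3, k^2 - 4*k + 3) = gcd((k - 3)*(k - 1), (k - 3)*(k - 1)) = k^2 - 4*k + 3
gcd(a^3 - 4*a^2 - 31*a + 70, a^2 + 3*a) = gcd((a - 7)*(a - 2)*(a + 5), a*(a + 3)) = 1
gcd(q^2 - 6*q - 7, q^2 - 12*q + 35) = q - 7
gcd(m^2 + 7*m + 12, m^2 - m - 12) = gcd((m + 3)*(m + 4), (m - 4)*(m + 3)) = m + 3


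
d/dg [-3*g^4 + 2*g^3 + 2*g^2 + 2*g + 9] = -12*g^3 + 6*g^2 + 4*g + 2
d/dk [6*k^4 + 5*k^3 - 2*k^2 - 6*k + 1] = 24*k^3 + 15*k^2 - 4*k - 6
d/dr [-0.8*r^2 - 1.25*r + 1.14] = -1.6*r - 1.25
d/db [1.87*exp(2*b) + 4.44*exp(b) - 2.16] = (3.74*exp(b) + 4.44)*exp(b)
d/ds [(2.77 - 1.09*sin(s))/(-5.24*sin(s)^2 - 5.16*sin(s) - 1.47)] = (-5.7116*sin(s)^2 + 29.0296*sin(s) + 15.8955)*cos(s)/(27.4576*sin(s)^4 + 54.0768*sin(s)^3 + 42.0312*sin(s)^2 + 15.1704*sin(s) + 2.1609)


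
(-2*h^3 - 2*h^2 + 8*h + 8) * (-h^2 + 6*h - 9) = 2*h^5 - 10*h^4 - 2*h^3 + 58*h^2 - 24*h - 72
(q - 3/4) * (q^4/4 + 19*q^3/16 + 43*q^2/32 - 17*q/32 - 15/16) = q^5/4 + q^4 + 29*q^3/64 - 197*q^2/128 - 69*q/128 + 45/64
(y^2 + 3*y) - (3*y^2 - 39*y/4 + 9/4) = -2*y^2 + 51*y/4 - 9/4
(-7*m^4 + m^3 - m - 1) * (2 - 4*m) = 28*m^5 - 18*m^4 + 2*m^3 + 4*m^2 + 2*m - 2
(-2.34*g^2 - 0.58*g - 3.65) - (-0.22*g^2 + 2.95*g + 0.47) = -2.12*g^2 - 3.53*g - 4.12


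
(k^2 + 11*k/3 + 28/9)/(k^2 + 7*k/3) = (k + 4/3)/k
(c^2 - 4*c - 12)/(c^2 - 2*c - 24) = (c + 2)/(c + 4)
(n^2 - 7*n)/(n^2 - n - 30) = n*(7 - n)/(-n^2 + n + 30)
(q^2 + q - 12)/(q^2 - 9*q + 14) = (q^2 + q - 12)/(q^2 - 9*q + 14)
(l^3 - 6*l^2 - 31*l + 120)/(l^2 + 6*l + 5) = (l^2 - 11*l + 24)/(l + 1)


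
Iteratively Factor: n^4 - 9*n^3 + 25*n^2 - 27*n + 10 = (n - 1)*(n^3 - 8*n^2 + 17*n - 10) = (n - 1)^2*(n^2 - 7*n + 10) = (n - 2)*(n - 1)^2*(n - 5)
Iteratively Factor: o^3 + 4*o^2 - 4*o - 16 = (o + 2)*(o^2 + 2*o - 8) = (o + 2)*(o + 4)*(o - 2)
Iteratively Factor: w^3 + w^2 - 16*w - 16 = (w + 4)*(w^2 - 3*w - 4) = (w - 4)*(w + 4)*(w + 1)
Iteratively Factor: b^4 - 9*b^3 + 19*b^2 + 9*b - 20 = (b - 4)*(b^3 - 5*b^2 - b + 5) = (b - 4)*(b - 1)*(b^2 - 4*b - 5) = (b - 4)*(b - 1)*(b + 1)*(b - 5)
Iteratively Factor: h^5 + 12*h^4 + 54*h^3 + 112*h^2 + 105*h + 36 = (h + 1)*(h^4 + 11*h^3 + 43*h^2 + 69*h + 36) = (h + 1)^2*(h^3 + 10*h^2 + 33*h + 36) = (h + 1)^2*(h + 4)*(h^2 + 6*h + 9) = (h + 1)^2*(h + 3)*(h + 4)*(h + 3)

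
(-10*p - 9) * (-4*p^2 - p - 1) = 40*p^3 + 46*p^2 + 19*p + 9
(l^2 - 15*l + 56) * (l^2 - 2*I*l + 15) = l^4 - 15*l^3 - 2*I*l^3 + 71*l^2 + 30*I*l^2 - 225*l - 112*I*l + 840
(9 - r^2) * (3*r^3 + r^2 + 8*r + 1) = -3*r^5 - r^4 + 19*r^3 + 8*r^2 + 72*r + 9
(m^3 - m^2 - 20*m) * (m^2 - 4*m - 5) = m^5 - 5*m^4 - 21*m^3 + 85*m^2 + 100*m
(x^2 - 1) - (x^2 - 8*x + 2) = 8*x - 3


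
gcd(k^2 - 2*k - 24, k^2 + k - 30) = 1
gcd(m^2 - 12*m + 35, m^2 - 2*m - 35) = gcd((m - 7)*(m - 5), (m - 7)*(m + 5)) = m - 7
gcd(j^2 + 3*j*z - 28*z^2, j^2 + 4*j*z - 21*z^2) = j + 7*z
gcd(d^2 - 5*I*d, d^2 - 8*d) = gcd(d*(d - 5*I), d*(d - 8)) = d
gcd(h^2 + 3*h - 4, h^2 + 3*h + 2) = 1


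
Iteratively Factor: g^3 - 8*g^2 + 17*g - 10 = (g - 5)*(g^2 - 3*g + 2) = (g - 5)*(g - 1)*(g - 2)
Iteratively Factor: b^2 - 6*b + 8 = (b - 2)*(b - 4)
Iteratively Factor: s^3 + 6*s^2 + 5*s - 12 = (s - 1)*(s^2 + 7*s + 12) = (s - 1)*(s + 3)*(s + 4)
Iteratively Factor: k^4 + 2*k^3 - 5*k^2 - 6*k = (k + 1)*(k^3 + k^2 - 6*k) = (k + 1)*(k + 3)*(k^2 - 2*k) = (k - 2)*(k + 1)*(k + 3)*(k)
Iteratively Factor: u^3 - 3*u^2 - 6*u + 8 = (u - 1)*(u^2 - 2*u - 8) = (u - 1)*(u + 2)*(u - 4)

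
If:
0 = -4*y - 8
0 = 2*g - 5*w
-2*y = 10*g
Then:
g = 2/5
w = 4/25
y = -2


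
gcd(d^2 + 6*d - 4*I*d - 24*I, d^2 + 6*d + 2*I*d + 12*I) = d + 6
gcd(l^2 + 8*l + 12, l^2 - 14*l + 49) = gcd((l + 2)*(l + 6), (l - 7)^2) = 1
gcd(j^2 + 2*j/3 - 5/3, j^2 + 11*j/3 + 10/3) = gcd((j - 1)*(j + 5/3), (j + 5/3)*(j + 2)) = j + 5/3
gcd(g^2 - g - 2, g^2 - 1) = g + 1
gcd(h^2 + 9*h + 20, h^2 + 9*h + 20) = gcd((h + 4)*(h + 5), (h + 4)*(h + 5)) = h^2 + 9*h + 20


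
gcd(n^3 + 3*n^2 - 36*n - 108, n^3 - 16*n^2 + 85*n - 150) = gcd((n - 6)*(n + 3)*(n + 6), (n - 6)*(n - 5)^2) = n - 6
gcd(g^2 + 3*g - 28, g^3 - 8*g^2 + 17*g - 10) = 1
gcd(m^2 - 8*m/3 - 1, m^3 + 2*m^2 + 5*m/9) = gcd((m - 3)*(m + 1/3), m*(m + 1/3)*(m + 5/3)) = m + 1/3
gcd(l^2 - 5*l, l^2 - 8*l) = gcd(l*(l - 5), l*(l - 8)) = l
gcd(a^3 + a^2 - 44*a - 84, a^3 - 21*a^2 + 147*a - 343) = a - 7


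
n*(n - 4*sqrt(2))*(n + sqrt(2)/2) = n^3 - 7*sqrt(2)*n^2/2 - 4*n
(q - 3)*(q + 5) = q^2 + 2*q - 15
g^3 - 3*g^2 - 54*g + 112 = (g - 8)*(g - 2)*(g + 7)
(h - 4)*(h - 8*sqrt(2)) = h^2 - 8*sqrt(2)*h - 4*h + 32*sqrt(2)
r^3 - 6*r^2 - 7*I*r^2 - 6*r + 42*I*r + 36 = (r - 6)*(r - 6*I)*(r - I)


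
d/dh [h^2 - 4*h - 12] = 2*h - 4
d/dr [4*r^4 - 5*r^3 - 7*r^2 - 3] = r*(16*r^2 - 15*r - 14)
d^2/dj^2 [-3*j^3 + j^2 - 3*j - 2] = 2 - 18*j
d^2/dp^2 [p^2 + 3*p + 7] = 2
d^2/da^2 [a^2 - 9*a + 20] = 2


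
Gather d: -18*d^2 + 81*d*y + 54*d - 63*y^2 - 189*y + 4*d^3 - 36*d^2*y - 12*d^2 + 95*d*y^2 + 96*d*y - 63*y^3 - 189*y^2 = 4*d^3 + d^2*(-36*y - 30) + d*(95*y^2 + 177*y + 54) - 63*y^3 - 252*y^2 - 189*y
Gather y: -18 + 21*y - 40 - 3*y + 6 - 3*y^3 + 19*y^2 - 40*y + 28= -3*y^3 + 19*y^2 - 22*y - 24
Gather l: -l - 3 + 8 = 5 - l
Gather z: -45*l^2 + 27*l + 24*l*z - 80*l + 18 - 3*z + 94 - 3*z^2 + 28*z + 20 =-45*l^2 - 53*l - 3*z^2 + z*(24*l + 25) + 132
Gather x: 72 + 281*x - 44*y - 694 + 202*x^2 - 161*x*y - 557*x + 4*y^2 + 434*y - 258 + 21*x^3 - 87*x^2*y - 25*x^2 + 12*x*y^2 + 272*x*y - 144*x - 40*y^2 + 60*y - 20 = 21*x^3 + x^2*(177 - 87*y) + x*(12*y^2 + 111*y - 420) - 36*y^2 + 450*y - 900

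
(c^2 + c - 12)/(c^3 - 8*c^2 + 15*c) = (c + 4)/(c*(c - 5))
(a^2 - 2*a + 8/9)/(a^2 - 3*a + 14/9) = (3*a - 4)/(3*a - 7)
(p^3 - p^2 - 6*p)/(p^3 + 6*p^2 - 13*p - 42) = p/(p + 7)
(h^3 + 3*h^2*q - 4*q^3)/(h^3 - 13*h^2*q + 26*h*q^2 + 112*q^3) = (h^2 + h*q - 2*q^2)/(h^2 - 15*h*q + 56*q^2)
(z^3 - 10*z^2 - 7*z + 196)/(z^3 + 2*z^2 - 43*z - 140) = (z - 7)/(z + 5)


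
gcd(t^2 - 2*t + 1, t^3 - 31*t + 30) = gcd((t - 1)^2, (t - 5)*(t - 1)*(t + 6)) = t - 1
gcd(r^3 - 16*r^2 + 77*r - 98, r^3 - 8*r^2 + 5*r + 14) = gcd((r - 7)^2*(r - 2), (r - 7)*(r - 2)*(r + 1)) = r^2 - 9*r + 14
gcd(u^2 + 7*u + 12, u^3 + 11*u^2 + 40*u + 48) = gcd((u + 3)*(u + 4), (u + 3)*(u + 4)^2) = u^2 + 7*u + 12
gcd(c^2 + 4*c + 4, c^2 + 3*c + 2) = c + 2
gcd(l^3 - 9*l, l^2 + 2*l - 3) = l + 3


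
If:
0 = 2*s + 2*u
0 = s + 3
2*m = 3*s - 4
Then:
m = -13/2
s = -3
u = 3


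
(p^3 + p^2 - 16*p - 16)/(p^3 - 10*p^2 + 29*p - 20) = (p^2 + 5*p + 4)/(p^2 - 6*p + 5)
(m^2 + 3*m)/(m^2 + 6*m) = (m + 3)/(m + 6)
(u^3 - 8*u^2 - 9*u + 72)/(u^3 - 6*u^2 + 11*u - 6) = (u^2 - 5*u - 24)/(u^2 - 3*u + 2)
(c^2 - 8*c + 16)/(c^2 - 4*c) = (c - 4)/c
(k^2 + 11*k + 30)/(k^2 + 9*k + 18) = (k + 5)/(k + 3)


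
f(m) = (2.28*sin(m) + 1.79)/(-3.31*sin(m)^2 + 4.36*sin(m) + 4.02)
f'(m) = (6.62*sin(m)*cos(m) - 4.36*cos(m))*(2.28*sin(m) + 1.79)/(-3.31*sin(m)^2 + 4.36*sin(m) + 4.02)^2 + 2.28*cos(m)/(-3.31*sin(m)^2 + 4.36*sin(m) + 4.02)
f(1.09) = 0.72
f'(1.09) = 0.29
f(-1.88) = 0.12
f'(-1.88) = 0.10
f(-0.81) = -0.16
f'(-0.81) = -2.94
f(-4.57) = 0.79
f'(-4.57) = -0.11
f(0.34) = 0.50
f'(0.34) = 0.22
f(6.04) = 0.45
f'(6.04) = -0.13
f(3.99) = -0.07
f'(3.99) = 1.75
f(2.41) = 0.61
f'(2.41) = -0.32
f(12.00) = 0.78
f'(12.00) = -4.50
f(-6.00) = 0.49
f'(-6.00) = 0.20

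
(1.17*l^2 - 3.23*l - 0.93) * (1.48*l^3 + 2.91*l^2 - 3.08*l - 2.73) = 1.7316*l^5 - 1.3757*l^4 - 14.3793*l^3 + 4.048*l^2 + 11.6823*l + 2.5389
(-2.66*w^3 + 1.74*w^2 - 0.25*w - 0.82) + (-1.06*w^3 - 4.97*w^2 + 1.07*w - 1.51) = -3.72*w^3 - 3.23*w^2 + 0.82*w - 2.33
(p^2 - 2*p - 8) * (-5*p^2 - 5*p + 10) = -5*p^4 + 5*p^3 + 60*p^2 + 20*p - 80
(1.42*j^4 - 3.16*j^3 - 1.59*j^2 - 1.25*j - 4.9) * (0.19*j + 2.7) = 0.2698*j^5 + 3.2336*j^4 - 8.8341*j^3 - 4.5305*j^2 - 4.306*j - 13.23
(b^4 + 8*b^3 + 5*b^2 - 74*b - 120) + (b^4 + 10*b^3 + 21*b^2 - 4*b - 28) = 2*b^4 + 18*b^3 + 26*b^2 - 78*b - 148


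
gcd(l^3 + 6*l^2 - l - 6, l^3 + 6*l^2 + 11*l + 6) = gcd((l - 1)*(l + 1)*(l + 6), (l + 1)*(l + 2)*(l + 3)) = l + 1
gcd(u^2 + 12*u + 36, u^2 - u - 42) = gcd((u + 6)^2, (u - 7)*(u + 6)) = u + 6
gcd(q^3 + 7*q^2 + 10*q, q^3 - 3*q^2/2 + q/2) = q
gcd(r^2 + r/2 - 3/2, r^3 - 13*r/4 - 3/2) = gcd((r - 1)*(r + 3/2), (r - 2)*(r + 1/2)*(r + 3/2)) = r + 3/2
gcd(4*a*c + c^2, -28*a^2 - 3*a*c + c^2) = 4*a + c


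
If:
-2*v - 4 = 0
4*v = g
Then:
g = -8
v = -2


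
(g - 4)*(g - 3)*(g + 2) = g^3 - 5*g^2 - 2*g + 24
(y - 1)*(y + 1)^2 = y^3 + y^2 - y - 1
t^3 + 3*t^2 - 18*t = t*(t - 3)*(t + 6)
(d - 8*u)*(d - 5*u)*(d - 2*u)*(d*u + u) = d^4*u - 15*d^3*u^2 + d^3*u + 66*d^2*u^3 - 15*d^2*u^2 - 80*d*u^4 + 66*d*u^3 - 80*u^4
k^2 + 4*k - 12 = (k - 2)*(k + 6)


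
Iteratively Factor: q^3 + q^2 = (q)*(q^2 + q) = q*(q + 1)*(q)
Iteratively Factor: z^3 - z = (z + 1)*(z^2 - z) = (z - 1)*(z + 1)*(z)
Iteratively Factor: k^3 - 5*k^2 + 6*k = (k - 3)*(k^2 - 2*k) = k*(k - 3)*(k - 2)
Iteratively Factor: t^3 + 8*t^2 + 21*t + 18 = (t + 2)*(t^2 + 6*t + 9) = (t + 2)*(t + 3)*(t + 3)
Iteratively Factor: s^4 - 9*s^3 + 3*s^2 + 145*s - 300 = (s + 4)*(s^3 - 13*s^2 + 55*s - 75) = (s - 3)*(s + 4)*(s^2 - 10*s + 25) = (s - 5)*(s - 3)*(s + 4)*(s - 5)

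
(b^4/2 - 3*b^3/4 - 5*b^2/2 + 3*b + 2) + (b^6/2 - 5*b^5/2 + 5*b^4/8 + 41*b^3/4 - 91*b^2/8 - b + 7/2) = b^6/2 - 5*b^5/2 + 9*b^4/8 + 19*b^3/2 - 111*b^2/8 + 2*b + 11/2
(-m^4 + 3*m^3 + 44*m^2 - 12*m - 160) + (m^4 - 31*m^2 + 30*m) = 3*m^3 + 13*m^2 + 18*m - 160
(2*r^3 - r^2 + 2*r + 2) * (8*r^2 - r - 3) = 16*r^5 - 10*r^4 + 11*r^3 + 17*r^2 - 8*r - 6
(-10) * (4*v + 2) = -40*v - 20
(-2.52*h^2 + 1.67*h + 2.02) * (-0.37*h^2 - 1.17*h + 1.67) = 0.9324*h^4 + 2.3305*h^3 - 6.9097*h^2 + 0.4255*h + 3.3734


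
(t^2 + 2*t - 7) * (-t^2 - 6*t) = -t^4 - 8*t^3 - 5*t^2 + 42*t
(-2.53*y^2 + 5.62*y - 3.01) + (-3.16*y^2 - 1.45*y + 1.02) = -5.69*y^2 + 4.17*y - 1.99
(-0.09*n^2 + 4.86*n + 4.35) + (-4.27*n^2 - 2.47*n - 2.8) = -4.36*n^2 + 2.39*n + 1.55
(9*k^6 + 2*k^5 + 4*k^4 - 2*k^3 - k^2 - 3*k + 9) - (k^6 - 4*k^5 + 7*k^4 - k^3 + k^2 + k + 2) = 8*k^6 + 6*k^5 - 3*k^4 - k^3 - 2*k^2 - 4*k + 7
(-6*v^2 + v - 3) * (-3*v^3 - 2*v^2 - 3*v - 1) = 18*v^5 + 9*v^4 + 25*v^3 + 9*v^2 + 8*v + 3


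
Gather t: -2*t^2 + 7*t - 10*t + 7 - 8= -2*t^2 - 3*t - 1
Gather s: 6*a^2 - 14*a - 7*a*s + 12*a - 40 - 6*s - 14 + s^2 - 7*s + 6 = 6*a^2 - 2*a + s^2 + s*(-7*a - 13) - 48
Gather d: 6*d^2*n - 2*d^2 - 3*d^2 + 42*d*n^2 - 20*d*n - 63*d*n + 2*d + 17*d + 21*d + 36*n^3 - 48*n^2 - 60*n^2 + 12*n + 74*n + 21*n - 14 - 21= d^2*(6*n - 5) + d*(42*n^2 - 83*n + 40) + 36*n^3 - 108*n^2 + 107*n - 35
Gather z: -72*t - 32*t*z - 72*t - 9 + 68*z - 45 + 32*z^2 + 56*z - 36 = -144*t + 32*z^2 + z*(124 - 32*t) - 90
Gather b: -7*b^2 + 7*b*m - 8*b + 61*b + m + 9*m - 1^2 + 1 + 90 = -7*b^2 + b*(7*m + 53) + 10*m + 90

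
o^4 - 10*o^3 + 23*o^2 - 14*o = o*(o - 7)*(o - 2)*(o - 1)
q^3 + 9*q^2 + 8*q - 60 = (q - 2)*(q + 5)*(q + 6)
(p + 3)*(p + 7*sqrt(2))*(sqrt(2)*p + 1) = sqrt(2)*p^3 + 3*sqrt(2)*p^2 + 15*p^2 + 7*sqrt(2)*p + 45*p + 21*sqrt(2)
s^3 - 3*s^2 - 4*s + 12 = (s - 3)*(s - 2)*(s + 2)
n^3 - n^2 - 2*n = n*(n - 2)*(n + 1)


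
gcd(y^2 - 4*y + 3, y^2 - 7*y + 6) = y - 1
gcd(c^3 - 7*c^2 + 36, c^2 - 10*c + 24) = c - 6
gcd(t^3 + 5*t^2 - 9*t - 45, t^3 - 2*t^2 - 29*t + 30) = t + 5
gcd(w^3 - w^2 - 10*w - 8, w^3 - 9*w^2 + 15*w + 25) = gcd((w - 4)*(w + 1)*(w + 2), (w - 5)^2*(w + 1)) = w + 1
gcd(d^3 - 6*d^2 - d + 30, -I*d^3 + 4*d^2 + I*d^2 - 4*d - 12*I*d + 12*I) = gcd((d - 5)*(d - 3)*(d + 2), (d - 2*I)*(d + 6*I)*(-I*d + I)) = 1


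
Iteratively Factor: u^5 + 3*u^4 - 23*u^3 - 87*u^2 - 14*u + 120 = (u + 4)*(u^4 - u^3 - 19*u^2 - 11*u + 30) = (u + 2)*(u + 4)*(u^3 - 3*u^2 - 13*u + 15) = (u + 2)*(u + 3)*(u + 4)*(u^2 - 6*u + 5) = (u - 1)*(u + 2)*(u + 3)*(u + 4)*(u - 5)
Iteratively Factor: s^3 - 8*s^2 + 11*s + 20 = (s + 1)*(s^2 - 9*s + 20) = (s - 4)*(s + 1)*(s - 5)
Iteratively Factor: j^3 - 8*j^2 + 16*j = (j)*(j^2 - 8*j + 16) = j*(j - 4)*(j - 4)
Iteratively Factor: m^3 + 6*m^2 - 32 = (m - 2)*(m^2 + 8*m + 16) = (m - 2)*(m + 4)*(m + 4)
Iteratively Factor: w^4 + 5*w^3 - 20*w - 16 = (w - 2)*(w^3 + 7*w^2 + 14*w + 8) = (w - 2)*(w + 4)*(w^2 + 3*w + 2) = (w - 2)*(w + 2)*(w + 4)*(w + 1)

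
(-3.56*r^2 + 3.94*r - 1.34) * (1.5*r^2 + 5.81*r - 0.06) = -5.34*r^4 - 14.7736*r^3 + 21.095*r^2 - 8.0218*r + 0.0804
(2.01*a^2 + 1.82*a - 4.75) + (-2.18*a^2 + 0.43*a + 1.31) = -0.17*a^2 + 2.25*a - 3.44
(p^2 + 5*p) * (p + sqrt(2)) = p^3 + sqrt(2)*p^2 + 5*p^2 + 5*sqrt(2)*p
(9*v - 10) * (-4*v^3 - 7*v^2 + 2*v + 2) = -36*v^4 - 23*v^3 + 88*v^2 - 2*v - 20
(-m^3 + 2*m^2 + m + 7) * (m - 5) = -m^4 + 7*m^3 - 9*m^2 + 2*m - 35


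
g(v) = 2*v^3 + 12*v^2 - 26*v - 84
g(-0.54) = -66.78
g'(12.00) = 1126.00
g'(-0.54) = -37.21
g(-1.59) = -20.36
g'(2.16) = 53.83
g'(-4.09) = -23.79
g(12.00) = 4788.00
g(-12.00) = -1500.00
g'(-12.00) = 550.00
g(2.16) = -64.02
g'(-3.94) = -27.42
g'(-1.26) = -46.71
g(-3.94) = 82.40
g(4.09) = 147.23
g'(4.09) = 172.53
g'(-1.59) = -48.99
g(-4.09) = 86.24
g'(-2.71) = -46.98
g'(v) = 6*v^2 + 24*v - 26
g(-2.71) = 34.78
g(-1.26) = -36.19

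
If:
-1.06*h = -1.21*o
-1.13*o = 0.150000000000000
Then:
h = -0.15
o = -0.13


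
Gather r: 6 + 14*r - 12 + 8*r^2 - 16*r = 8*r^2 - 2*r - 6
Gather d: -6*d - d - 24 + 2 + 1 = -7*d - 21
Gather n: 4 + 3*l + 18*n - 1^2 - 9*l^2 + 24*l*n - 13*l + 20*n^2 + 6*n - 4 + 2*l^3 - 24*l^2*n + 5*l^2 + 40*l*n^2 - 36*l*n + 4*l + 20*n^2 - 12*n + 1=2*l^3 - 4*l^2 - 6*l + n^2*(40*l + 40) + n*(-24*l^2 - 12*l + 12)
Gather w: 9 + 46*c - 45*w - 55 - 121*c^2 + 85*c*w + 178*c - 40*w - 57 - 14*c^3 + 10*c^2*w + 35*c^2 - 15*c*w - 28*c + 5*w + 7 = -14*c^3 - 86*c^2 + 196*c + w*(10*c^2 + 70*c - 80) - 96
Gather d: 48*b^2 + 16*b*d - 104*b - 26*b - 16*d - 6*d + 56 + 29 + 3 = 48*b^2 - 130*b + d*(16*b - 22) + 88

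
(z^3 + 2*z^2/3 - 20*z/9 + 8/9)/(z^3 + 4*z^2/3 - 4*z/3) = (z - 2/3)/z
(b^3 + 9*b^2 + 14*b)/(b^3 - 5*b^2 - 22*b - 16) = b*(b + 7)/(b^2 - 7*b - 8)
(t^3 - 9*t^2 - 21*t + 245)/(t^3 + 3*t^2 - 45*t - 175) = (t - 7)/(t + 5)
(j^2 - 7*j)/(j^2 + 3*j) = (j - 7)/(j + 3)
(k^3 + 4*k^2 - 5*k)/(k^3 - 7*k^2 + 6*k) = (k + 5)/(k - 6)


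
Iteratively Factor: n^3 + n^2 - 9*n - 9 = (n - 3)*(n^2 + 4*n + 3) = (n - 3)*(n + 3)*(n + 1)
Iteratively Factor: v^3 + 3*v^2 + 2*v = (v + 2)*(v^2 + v) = v*(v + 2)*(v + 1)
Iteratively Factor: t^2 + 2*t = (t)*(t + 2)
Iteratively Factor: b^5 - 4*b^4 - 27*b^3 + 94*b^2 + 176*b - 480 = (b + 3)*(b^4 - 7*b^3 - 6*b^2 + 112*b - 160) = (b - 4)*(b + 3)*(b^3 - 3*b^2 - 18*b + 40) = (b - 4)*(b + 3)*(b + 4)*(b^2 - 7*b + 10) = (b - 5)*(b - 4)*(b + 3)*(b + 4)*(b - 2)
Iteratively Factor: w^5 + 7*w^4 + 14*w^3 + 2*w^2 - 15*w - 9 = (w + 1)*(w^4 + 6*w^3 + 8*w^2 - 6*w - 9) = (w - 1)*(w + 1)*(w^3 + 7*w^2 + 15*w + 9) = (w - 1)*(w + 1)^2*(w^2 + 6*w + 9) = (w - 1)*(w + 1)^2*(w + 3)*(w + 3)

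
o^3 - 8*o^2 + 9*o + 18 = (o - 6)*(o - 3)*(o + 1)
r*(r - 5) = r^2 - 5*r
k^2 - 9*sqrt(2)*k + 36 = (k - 6*sqrt(2))*(k - 3*sqrt(2))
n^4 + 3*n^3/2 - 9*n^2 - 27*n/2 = n*(n - 3)*(n + 3/2)*(n + 3)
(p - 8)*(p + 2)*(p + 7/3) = p^3 - 11*p^2/3 - 30*p - 112/3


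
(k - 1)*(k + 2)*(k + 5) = k^3 + 6*k^2 + 3*k - 10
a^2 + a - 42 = (a - 6)*(a + 7)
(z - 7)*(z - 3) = z^2 - 10*z + 21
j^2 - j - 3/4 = (j - 3/2)*(j + 1/2)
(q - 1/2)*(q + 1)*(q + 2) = q^3 + 5*q^2/2 + q/2 - 1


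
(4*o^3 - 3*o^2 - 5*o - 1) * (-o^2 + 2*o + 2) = -4*o^5 + 11*o^4 + 7*o^3 - 15*o^2 - 12*o - 2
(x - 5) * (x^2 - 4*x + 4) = x^3 - 9*x^2 + 24*x - 20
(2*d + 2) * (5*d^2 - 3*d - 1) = 10*d^3 + 4*d^2 - 8*d - 2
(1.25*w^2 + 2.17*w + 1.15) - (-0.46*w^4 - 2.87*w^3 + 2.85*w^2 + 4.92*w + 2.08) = 0.46*w^4 + 2.87*w^3 - 1.6*w^2 - 2.75*w - 0.93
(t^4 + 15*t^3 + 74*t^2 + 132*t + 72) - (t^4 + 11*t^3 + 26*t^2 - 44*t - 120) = 4*t^3 + 48*t^2 + 176*t + 192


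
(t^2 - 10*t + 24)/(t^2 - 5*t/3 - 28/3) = 3*(t - 6)/(3*t + 7)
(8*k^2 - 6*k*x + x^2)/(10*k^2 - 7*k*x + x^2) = (-4*k + x)/(-5*k + x)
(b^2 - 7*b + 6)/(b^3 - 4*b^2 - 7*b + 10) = (b - 6)/(b^2 - 3*b - 10)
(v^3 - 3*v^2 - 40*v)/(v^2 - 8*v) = v + 5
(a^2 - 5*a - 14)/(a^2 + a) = (a^2 - 5*a - 14)/(a*(a + 1))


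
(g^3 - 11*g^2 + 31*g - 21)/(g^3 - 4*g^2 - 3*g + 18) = (g^2 - 8*g + 7)/(g^2 - g - 6)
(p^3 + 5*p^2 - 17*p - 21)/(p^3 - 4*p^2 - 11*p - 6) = (p^2 + 4*p - 21)/(p^2 - 5*p - 6)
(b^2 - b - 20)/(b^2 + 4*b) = (b - 5)/b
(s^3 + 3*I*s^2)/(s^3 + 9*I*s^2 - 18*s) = s/(s + 6*I)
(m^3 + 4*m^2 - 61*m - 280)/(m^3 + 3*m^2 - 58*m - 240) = (m + 7)/(m + 6)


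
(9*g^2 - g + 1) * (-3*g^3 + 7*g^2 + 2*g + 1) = -27*g^5 + 66*g^4 + 8*g^3 + 14*g^2 + g + 1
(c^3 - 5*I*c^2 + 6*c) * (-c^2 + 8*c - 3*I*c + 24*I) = -c^5 + 8*c^4 + 2*I*c^4 - 21*c^3 - 16*I*c^3 + 168*c^2 - 18*I*c^2 + 144*I*c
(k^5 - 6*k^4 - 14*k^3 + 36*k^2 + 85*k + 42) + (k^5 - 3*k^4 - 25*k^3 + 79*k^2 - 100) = 2*k^5 - 9*k^4 - 39*k^3 + 115*k^2 + 85*k - 58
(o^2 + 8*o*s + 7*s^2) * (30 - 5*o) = -5*o^3 - 40*o^2*s + 30*o^2 - 35*o*s^2 + 240*o*s + 210*s^2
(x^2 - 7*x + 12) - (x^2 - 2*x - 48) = 60 - 5*x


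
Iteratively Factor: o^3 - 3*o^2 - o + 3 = (o - 3)*(o^2 - 1) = (o - 3)*(o - 1)*(o + 1)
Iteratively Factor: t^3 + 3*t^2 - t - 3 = (t + 3)*(t^2 - 1) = (t + 1)*(t + 3)*(t - 1)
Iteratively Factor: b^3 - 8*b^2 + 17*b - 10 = (b - 1)*(b^2 - 7*b + 10) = (b - 5)*(b - 1)*(b - 2)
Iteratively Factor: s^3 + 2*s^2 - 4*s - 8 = (s + 2)*(s^2 - 4) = (s + 2)^2*(s - 2)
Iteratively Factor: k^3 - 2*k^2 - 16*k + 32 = (k + 4)*(k^2 - 6*k + 8) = (k - 4)*(k + 4)*(k - 2)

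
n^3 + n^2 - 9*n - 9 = (n - 3)*(n + 1)*(n + 3)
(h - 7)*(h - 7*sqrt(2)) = h^2 - 7*sqrt(2)*h - 7*h + 49*sqrt(2)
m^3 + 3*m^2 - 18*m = m*(m - 3)*(m + 6)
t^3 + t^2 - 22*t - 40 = (t - 5)*(t + 2)*(t + 4)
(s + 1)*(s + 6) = s^2 + 7*s + 6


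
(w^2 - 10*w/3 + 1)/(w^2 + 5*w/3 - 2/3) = (w - 3)/(w + 2)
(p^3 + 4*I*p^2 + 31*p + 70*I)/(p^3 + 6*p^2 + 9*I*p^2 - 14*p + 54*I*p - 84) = (p - 5*I)/(p + 6)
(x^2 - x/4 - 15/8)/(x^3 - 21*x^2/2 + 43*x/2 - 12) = (x + 5/4)/(x^2 - 9*x + 8)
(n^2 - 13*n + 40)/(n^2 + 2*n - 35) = (n - 8)/(n + 7)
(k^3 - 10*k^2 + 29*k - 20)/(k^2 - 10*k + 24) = (k^2 - 6*k + 5)/(k - 6)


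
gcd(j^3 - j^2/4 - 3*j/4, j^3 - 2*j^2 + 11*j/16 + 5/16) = j - 1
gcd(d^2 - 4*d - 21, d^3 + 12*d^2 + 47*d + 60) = d + 3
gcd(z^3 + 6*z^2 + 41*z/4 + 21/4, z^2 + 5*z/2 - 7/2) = z + 7/2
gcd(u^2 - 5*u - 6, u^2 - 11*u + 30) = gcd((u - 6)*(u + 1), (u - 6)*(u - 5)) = u - 6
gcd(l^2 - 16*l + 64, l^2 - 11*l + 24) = l - 8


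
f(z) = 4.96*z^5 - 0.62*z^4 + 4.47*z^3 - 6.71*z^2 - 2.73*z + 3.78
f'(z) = 24.8*z^4 - 2.48*z^3 + 13.41*z^2 - 13.42*z - 2.73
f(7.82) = 144440.38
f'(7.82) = 92268.89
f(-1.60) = -83.41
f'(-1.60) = 225.76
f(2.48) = 465.78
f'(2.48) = 946.76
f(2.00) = 156.04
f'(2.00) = 401.03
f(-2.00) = -222.00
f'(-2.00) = 494.39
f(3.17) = 1595.22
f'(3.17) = 2514.80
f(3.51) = 2653.24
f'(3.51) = 3772.40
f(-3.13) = -1740.05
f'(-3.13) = 2626.98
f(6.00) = 38476.80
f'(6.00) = 32004.63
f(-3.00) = -1424.61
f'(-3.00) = 2233.98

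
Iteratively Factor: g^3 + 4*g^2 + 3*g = (g + 1)*(g^2 + 3*g) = (g + 1)*(g + 3)*(g)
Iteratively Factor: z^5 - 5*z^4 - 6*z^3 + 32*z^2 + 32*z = (z - 4)*(z^4 - z^3 - 10*z^2 - 8*z) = (z - 4)^2*(z^3 + 3*z^2 + 2*z) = (z - 4)^2*(z + 2)*(z^2 + z) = (z - 4)^2*(z + 1)*(z + 2)*(z)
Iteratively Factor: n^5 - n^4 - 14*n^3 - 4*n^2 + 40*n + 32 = (n - 4)*(n^4 + 3*n^3 - 2*n^2 - 12*n - 8) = (n - 4)*(n + 2)*(n^3 + n^2 - 4*n - 4) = (n - 4)*(n + 1)*(n + 2)*(n^2 - 4) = (n - 4)*(n - 2)*(n + 1)*(n + 2)*(n + 2)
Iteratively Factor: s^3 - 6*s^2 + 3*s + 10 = (s - 5)*(s^2 - s - 2) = (s - 5)*(s - 2)*(s + 1)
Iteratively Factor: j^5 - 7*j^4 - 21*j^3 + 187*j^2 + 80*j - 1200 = (j + 4)*(j^4 - 11*j^3 + 23*j^2 + 95*j - 300) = (j - 5)*(j + 4)*(j^3 - 6*j^2 - 7*j + 60) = (j - 5)^2*(j + 4)*(j^2 - j - 12) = (j - 5)^2*(j + 3)*(j + 4)*(j - 4)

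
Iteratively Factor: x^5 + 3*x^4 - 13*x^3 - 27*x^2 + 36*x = (x)*(x^4 + 3*x^3 - 13*x^2 - 27*x + 36) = x*(x - 3)*(x^3 + 6*x^2 + 5*x - 12) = x*(x - 3)*(x + 4)*(x^2 + 2*x - 3) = x*(x - 3)*(x - 1)*(x + 4)*(x + 3)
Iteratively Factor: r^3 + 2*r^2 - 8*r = (r - 2)*(r^2 + 4*r) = (r - 2)*(r + 4)*(r)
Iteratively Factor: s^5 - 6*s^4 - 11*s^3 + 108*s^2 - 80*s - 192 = (s + 4)*(s^4 - 10*s^3 + 29*s^2 - 8*s - 48) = (s - 3)*(s + 4)*(s^3 - 7*s^2 + 8*s + 16) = (s - 4)*(s - 3)*(s + 4)*(s^2 - 3*s - 4) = (s - 4)*(s - 3)*(s + 1)*(s + 4)*(s - 4)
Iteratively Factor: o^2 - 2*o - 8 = (o - 4)*(o + 2)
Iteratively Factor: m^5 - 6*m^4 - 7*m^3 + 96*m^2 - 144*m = (m - 3)*(m^4 - 3*m^3 - 16*m^2 + 48*m) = (m - 3)*(m + 4)*(m^3 - 7*m^2 + 12*m) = (m - 3)^2*(m + 4)*(m^2 - 4*m) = (m - 4)*(m - 3)^2*(m + 4)*(m)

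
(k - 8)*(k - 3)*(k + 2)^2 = k^4 - 7*k^3 - 16*k^2 + 52*k + 96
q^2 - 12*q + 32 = (q - 8)*(q - 4)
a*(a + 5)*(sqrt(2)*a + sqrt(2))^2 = 2*a^4 + 14*a^3 + 22*a^2 + 10*a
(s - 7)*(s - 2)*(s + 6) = s^3 - 3*s^2 - 40*s + 84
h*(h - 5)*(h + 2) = h^3 - 3*h^2 - 10*h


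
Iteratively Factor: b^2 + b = (b)*(b + 1)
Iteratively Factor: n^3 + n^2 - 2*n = (n + 2)*(n^2 - n) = n*(n + 2)*(n - 1)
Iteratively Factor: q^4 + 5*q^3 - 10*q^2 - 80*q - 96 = (q - 4)*(q^3 + 9*q^2 + 26*q + 24) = (q - 4)*(q + 4)*(q^2 + 5*q + 6) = (q - 4)*(q + 3)*(q + 4)*(q + 2)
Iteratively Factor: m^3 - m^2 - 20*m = (m)*(m^2 - m - 20) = m*(m + 4)*(m - 5)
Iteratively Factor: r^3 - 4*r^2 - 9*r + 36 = (r + 3)*(r^2 - 7*r + 12) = (r - 4)*(r + 3)*(r - 3)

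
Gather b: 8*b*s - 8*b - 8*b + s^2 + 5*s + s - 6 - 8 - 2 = b*(8*s - 16) + s^2 + 6*s - 16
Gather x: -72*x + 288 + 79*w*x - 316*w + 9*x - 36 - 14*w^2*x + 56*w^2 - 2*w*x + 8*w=56*w^2 - 308*w + x*(-14*w^2 + 77*w - 63) + 252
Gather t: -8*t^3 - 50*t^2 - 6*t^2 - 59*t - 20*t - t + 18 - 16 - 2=-8*t^3 - 56*t^2 - 80*t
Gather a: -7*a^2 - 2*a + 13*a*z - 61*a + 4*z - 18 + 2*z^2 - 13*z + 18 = -7*a^2 + a*(13*z - 63) + 2*z^2 - 9*z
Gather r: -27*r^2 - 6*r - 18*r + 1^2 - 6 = -27*r^2 - 24*r - 5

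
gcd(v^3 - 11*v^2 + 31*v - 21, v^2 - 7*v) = v - 7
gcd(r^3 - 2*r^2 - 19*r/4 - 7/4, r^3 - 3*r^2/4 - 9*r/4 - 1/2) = r + 1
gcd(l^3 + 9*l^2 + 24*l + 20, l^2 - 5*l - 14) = l + 2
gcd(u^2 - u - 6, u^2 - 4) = u + 2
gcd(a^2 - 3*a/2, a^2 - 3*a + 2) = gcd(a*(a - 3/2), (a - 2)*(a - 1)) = 1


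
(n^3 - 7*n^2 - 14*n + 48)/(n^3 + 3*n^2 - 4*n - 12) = (n - 8)/(n + 2)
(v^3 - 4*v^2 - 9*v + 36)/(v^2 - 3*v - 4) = (v^2 - 9)/(v + 1)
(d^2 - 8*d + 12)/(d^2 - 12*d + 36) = (d - 2)/(d - 6)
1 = 1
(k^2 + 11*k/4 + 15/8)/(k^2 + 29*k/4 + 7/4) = (8*k^2 + 22*k + 15)/(2*(4*k^2 + 29*k + 7))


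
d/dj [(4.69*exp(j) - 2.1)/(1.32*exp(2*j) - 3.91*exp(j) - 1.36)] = (-6.1908*exp(2*j) + 5.544*exp(j) - 14.5894)*exp(j)/(1.7424*exp(4*j) - 10.3224*exp(3*j) + 11.6977*exp(2*j) + 10.6352*exp(j) + 1.8496)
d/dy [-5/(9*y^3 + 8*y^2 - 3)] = 5*y*(27*y + 16)/(9*y^3 + 8*y^2 - 3)^2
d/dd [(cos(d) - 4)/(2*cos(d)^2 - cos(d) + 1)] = (-16*cos(d) + cos(2*d) + 4)*sin(d)/(-cos(d) + cos(2*d) + 2)^2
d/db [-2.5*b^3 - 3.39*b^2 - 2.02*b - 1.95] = -7.5*b^2 - 6.78*b - 2.02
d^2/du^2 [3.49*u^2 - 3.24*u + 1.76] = 6.98000000000000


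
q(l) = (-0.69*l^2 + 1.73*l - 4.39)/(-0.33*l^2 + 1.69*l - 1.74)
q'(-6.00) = -0.02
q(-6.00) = 1.67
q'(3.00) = -18.80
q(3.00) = -15.03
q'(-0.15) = 1.12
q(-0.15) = 2.33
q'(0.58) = 5.17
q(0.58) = 4.16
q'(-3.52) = -0.01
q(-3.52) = 1.62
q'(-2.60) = 0.02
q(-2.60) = 1.62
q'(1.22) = 101.71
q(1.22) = 19.52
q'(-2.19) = 0.05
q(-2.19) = 1.64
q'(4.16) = -45.00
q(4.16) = 21.72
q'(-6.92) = -0.02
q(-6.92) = 1.69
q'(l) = (1.73 - 1.38*l)/(-0.33*l^2 + 1.69*l - 1.74) + (0.66*l - 1.69)*(-0.69*l^2 + 1.73*l - 4.39)/(-0.33*l^2 + 1.69*l - 1.74)^2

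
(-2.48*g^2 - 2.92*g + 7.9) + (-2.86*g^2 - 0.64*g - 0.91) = -5.34*g^2 - 3.56*g + 6.99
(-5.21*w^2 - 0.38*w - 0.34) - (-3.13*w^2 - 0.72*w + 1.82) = -2.08*w^2 + 0.34*w - 2.16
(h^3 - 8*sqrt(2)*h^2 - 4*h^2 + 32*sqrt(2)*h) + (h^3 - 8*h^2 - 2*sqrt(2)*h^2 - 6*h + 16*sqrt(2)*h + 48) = 2*h^3 - 10*sqrt(2)*h^2 - 12*h^2 - 6*h + 48*sqrt(2)*h + 48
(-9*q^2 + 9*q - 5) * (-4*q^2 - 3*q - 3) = 36*q^4 - 9*q^3 + 20*q^2 - 12*q + 15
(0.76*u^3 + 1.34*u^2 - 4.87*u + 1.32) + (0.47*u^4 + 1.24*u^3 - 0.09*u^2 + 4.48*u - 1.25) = 0.47*u^4 + 2.0*u^3 + 1.25*u^2 - 0.39*u + 0.0700000000000001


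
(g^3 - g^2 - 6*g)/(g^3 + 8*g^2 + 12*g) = (g - 3)/(g + 6)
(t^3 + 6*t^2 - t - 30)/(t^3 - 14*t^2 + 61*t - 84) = (t^3 + 6*t^2 - t - 30)/(t^3 - 14*t^2 + 61*t - 84)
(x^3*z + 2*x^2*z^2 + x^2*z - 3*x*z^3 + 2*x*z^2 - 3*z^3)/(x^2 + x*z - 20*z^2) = z*(x^3 + 2*x^2*z + x^2 - 3*x*z^2 + 2*x*z - 3*z^2)/(x^2 + x*z - 20*z^2)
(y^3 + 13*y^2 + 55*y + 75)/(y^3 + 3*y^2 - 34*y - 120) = (y^2 + 8*y + 15)/(y^2 - 2*y - 24)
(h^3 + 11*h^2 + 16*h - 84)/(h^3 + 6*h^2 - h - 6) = (h^2 + 5*h - 14)/(h^2 - 1)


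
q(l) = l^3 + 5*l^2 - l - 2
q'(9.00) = 332.00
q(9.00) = 1123.00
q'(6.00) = 167.00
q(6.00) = 388.00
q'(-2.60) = -6.72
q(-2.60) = 16.82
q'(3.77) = 79.34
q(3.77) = 118.88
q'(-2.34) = -7.97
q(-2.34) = 14.91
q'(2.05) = 32.11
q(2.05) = 25.58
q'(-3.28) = -1.52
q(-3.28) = 19.78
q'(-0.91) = -7.62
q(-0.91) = 2.30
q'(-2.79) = -5.55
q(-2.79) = 17.99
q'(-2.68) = -6.25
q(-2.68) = 17.34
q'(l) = 3*l^2 + 10*l - 1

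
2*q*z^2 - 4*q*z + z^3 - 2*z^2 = z*(2*q + z)*(z - 2)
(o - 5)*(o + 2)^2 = o^3 - o^2 - 16*o - 20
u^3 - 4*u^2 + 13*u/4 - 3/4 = (u - 3)*(u - 1/2)^2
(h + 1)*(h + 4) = h^2 + 5*h + 4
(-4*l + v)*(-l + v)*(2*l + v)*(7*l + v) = 56*l^4 - 34*l^3*v - 27*l^2*v^2 + 4*l*v^3 + v^4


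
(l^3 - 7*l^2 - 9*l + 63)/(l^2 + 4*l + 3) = (l^2 - 10*l + 21)/(l + 1)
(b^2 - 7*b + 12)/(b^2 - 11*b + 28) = (b - 3)/(b - 7)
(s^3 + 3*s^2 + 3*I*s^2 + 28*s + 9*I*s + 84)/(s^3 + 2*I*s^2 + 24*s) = (s^2 + s*(3 + 7*I) + 21*I)/(s*(s + 6*I))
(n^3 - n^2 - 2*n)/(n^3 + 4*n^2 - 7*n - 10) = n/(n + 5)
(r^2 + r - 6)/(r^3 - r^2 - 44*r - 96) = (r - 2)/(r^2 - 4*r - 32)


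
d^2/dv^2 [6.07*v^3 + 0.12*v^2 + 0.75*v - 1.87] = 36.42*v + 0.24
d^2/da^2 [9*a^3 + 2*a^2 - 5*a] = 54*a + 4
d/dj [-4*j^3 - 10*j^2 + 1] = 4*j*(-3*j - 5)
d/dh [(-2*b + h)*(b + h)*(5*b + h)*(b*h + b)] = b*(-10*b^3 - 14*b^2*h - 7*b^2 + 12*b*h^2 + 8*b*h + 4*h^3 + 3*h^2)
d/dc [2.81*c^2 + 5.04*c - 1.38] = 5.62*c + 5.04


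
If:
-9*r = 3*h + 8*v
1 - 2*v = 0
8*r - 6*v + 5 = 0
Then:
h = -7/12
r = -1/4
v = 1/2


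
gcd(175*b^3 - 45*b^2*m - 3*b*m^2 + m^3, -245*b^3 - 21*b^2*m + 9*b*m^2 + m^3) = 35*b^2 - 2*b*m - m^2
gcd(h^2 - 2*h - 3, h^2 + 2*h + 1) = h + 1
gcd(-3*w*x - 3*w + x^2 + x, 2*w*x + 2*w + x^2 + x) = x + 1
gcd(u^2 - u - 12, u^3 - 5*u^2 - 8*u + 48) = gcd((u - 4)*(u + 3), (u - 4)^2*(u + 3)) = u^2 - u - 12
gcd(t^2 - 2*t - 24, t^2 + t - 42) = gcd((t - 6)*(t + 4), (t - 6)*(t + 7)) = t - 6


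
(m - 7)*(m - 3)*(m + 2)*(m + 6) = m^4 - 2*m^3 - 47*m^2 + 48*m + 252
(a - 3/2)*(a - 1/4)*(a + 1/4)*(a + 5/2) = a^4 + a^3 - 61*a^2/16 - a/16 + 15/64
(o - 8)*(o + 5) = o^2 - 3*o - 40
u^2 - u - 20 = (u - 5)*(u + 4)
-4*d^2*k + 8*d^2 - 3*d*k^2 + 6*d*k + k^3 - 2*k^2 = (-4*d + k)*(d + k)*(k - 2)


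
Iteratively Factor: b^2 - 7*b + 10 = (b - 5)*(b - 2)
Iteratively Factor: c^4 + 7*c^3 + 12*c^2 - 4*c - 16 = (c + 4)*(c^3 + 3*c^2 - 4) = (c - 1)*(c + 4)*(c^2 + 4*c + 4) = (c - 1)*(c + 2)*(c + 4)*(c + 2)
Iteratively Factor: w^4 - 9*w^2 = (w - 3)*(w^3 + 3*w^2) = w*(w - 3)*(w^2 + 3*w) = w*(w - 3)*(w + 3)*(w)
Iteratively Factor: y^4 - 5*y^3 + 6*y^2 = (y - 3)*(y^3 - 2*y^2) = (y - 3)*(y - 2)*(y^2) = y*(y - 3)*(y - 2)*(y)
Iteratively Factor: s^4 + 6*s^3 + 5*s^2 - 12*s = (s + 4)*(s^3 + 2*s^2 - 3*s) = (s + 3)*(s + 4)*(s^2 - s) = s*(s + 3)*(s + 4)*(s - 1)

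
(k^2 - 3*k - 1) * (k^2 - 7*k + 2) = k^4 - 10*k^3 + 22*k^2 + k - 2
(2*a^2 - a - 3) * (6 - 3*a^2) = -6*a^4 + 3*a^3 + 21*a^2 - 6*a - 18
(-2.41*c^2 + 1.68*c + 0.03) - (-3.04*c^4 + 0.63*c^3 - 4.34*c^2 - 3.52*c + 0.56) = 3.04*c^4 - 0.63*c^3 + 1.93*c^2 + 5.2*c - 0.53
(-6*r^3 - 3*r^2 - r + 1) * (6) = -36*r^3 - 18*r^2 - 6*r + 6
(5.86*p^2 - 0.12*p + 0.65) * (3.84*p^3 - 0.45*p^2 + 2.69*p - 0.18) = 22.5024*p^5 - 3.0978*p^4 + 18.3134*p^3 - 1.6701*p^2 + 1.7701*p - 0.117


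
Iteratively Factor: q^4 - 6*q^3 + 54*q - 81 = (q - 3)*(q^3 - 3*q^2 - 9*q + 27) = (q - 3)^2*(q^2 - 9) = (q - 3)^2*(q + 3)*(q - 3)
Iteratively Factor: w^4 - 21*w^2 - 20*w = (w + 1)*(w^3 - w^2 - 20*w) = (w + 1)*(w + 4)*(w^2 - 5*w) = w*(w + 1)*(w + 4)*(w - 5)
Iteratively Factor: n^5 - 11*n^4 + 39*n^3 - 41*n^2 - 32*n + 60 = (n - 2)*(n^4 - 9*n^3 + 21*n^2 + n - 30) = (n - 2)^2*(n^3 - 7*n^2 + 7*n + 15) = (n - 5)*(n - 2)^2*(n^2 - 2*n - 3) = (n - 5)*(n - 2)^2*(n + 1)*(n - 3)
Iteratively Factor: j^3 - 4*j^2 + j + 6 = (j - 2)*(j^2 - 2*j - 3) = (j - 3)*(j - 2)*(j + 1)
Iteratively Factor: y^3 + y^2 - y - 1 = (y - 1)*(y^2 + 2*y + 1) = (y - 1)*(y + 1)*(y + 1)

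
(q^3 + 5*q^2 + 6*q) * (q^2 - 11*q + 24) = q^5 - 6*q^4 - 25*q^3 + 54*q^2 + 144*q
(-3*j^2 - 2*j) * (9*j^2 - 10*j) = -27*j^4 + 12*j^3 + 20*j^2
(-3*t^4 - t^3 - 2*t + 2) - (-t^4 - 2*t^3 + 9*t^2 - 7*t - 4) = -2*t^4 + t^3 - 9*t^2 + 5*t + 6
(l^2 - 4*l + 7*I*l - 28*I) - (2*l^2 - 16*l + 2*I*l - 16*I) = -l^2 + 12*l + 5*I*l - 12*I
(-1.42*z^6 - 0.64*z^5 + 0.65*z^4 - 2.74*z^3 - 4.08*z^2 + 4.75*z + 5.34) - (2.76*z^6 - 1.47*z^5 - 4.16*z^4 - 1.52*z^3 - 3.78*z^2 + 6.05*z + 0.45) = -4.18*z^6 + 0.83*z^5 + 4.81*z^4 - 1.22*z^3 - 0.3*z^2 - 1.3*z + 4.89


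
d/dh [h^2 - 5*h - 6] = 2*h - 5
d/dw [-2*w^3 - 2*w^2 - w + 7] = -6*w^2 - 4*w - 1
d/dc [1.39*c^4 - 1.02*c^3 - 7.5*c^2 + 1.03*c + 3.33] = 5.56*c^3 - 3.06*c^2 - 15.0*c + 1.03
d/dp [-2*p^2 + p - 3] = 1 - 4*p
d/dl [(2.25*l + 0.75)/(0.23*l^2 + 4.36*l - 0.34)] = (0.5175*l^2 + 9.81*l - (0.46*l + 4.36)*(2.25*l + 0.75) - 0.765)/(0.23*l^2 + 4.36*l - 0.34)^2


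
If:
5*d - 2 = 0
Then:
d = 2/5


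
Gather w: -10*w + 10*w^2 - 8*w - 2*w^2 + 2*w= 8*w^2 - 16*w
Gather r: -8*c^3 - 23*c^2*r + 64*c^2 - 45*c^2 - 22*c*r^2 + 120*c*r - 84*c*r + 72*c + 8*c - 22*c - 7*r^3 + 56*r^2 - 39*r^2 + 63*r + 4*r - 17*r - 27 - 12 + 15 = -8*c^3 + 19*c^2 + 58*c - 7*r^3 + r^2*(17 - 22*c) + r*(-23*c^2 + 36*c + 50) - 24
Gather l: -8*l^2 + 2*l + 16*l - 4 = -8*l^2 + 18*l - 4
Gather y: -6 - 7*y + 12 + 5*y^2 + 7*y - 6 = 5*y^2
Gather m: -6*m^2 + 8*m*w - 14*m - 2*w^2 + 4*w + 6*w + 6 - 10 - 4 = -6*m^2 + m*(8*w - 14) - 2*w^2 + 10*w - 8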